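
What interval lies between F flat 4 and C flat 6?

perfect 12th

F to C spans five letter names (F-G-A-B-C), plus an octave, so the interval is some kind of twelfth.
The perfect twelfth spans 19 semitones, and Fb4 to Cb6 is exactly 19 semitones — so this is a perfect twelfth.
(Equivalently, a compound perfect fifth: a perfect fifth plus an octave.)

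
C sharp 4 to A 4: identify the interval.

minor 6th

C to A spans six letter names (C-D-E-F-G-A) — that makes it a sixth of some quality.
C#4 to A4 is 8 semitones, a half step short of the major sixth (9), so this is minor.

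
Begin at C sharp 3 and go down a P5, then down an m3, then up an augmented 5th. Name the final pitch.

A perfect fifth down from C#3 is F#2.
Down a minor third from F#2: D#2 (3 semitones down).
An augmented fifth up from D#2 is A##2.

A double-sharp 2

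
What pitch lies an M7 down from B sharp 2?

C sharp 2

Counting seven letter names down from B lands on C.
Moving 11 semitones down from B#2 (the size of a major seventh) reaches C#2.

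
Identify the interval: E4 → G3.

major 6th

Descending from E4 to G3 is the same interval as ascending G3 to E4.
G to E spans six letter names (G-A-B-C-D-E) — that makes it a sixth of some quality.
Counting semitones, G3→E4 is 9, which is the major sixth.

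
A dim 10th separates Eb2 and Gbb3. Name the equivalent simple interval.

Each octave removed subtracts seven from the number: 10 − 7 = 3.
That makes a diminished tenth a compound diminished third — an octave plus a diminished third.

diminished 3rd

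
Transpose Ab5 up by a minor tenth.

Three letters up from A (plus an octave) reaches C.
Moving 15 semitones up from Ab5 (the size of a minor tenth) reaches Cb7.

Cb7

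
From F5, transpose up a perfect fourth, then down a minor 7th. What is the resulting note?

Up a perfect fourth from F5: Bb5 (5 semitones up).
Down a minor seventh from Bb5: C5 (10 semitones down).

C5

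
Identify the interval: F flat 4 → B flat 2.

Descending from Fb4 to Bb2 is the same interval as ascending Bb2 to Fb4.
B to F spans five letter names (B-C-D-E-F), plus an octave: a twelfth.
The perfect twelfth is 19 semitones; here we have 18, one semitone narrower: diminished.
(Equivalently, a compound diminished fifth: a diminished fifth plus an octave.)

d12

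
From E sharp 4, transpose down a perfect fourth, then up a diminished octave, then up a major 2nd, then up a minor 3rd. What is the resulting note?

E 5

Down a perfect fourth from E#4: B#3 (5 semitones down).
A diminished octave up from B#3 is B4.
A major second up from B4 is C#5.
A minor third up from C#5 is E5.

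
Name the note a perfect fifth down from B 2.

E 2

The fifth takes the letter from B down to E.
Moving 7 semitones down from B2 (the size of a perfect fifth) reaches E2.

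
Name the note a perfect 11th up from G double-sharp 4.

C double-sharp 6

Four letters up from G (plus an octave) reaches C.
Moving 17 semitones up from G##4 (the size of a perfect eleventh) reaches C##6.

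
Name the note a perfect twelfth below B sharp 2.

Five letters down from B (plus an octave) reaches E.
A perfect twelfth spans 19 semitones, so from B#2 the target pitch is E#1.

E sharp 1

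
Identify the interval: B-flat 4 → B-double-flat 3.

Descending from Bb4 to Bbb3 is the same interval as ascending Bbb3 to Bb4.
B to B is the same letter name, plus an octave — that makes it an octave of some quality.
A perfect octave would be 12 semitones; Bbb3 to Bb4 is 13, one semitone wider, so the interval is augmented.

A8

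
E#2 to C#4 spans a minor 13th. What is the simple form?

minor sixth

Take out an octave (7 from the number): 13 − 7 = 6.
So a minor thirteenth is an octave plus a minor sixth. The quality is unchanged.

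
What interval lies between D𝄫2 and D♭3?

D to D is the same letter name, plus an octave, so the interval is some kind of octave.
The perfect octave is 12 semitones; here we have 13, one semitone wider: augmented.

augmented octave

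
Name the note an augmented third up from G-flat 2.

Three letter names up from G: B.
Moving 5 semitones up from Gb2 (the size of an augmented third) reaches B2.

B 2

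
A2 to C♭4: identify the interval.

diminished tenth

A to C spans three letter names (A-B-C), plus an octave: a tenth.
A2 to Cb4 spans 14 semitones — two semitones narrower than the major tenth (16) — giving a diminished tenth.
(Equivalently, a compound diminished third: a diminished third plus an octave.)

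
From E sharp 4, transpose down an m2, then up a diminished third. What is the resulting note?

E#4 down a minor second → D##4 (1 semitone).
Up a diminished third from D##4: F#4 (2 semitones up).

F sharp 4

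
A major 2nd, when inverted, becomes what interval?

m7

Inverted interval numbers add to nine, so a second pairs with a seventh (2 + 7 = 9).
And major becomes minor under inversion, so we get a minor seventh.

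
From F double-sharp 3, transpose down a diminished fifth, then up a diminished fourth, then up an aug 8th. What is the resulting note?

E double-sharp 4

F##3 down a diminished fifth → B##2 (6 semitones).
B##2 up a diminished fourth → E#3 (4 semitones).
Up an augmented octave from E#3: E##4 (13 semitones up).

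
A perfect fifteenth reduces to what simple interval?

Subtracting seven from the interval number removes an octave: 15 − 7 = 8.
So a perfect fifteenth is an octave plus a perfect octave. The quality is unchanged.

perfect 8th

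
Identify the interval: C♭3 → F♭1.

P12

Descending from Cb3 to Fb1 is the same interval as ascending Fb1 to Cb3.
F to C spans five letter names (F-G-A-B-C), plus an octave: a twelfth.
Fb1 to Cb3 is 19 semitones, matching the perfect twelfth exactly, so the quality is perfect.
(Equivalently, a compound perfect fifth: a perfect fifth plus an octave.)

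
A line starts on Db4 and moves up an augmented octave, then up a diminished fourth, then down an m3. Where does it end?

Up an augmented octave from Db4: D5 (13 semitones up).
A diminished fourth up from D5 is Gb5.
Down a minor third from Gb5: Eb5 (3 semitones down).

Eb5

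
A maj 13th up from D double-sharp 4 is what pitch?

B double-sharp 5

Six letters up from D (plus an octave) reaches B.
A major thirteenth is 21 semitones; 21 semitones up from D##4 gives B##5.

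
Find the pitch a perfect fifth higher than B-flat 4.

F 5

The fifth takes the letter from B up to F.
A perfect fifth is 7 semitones; 7 semitones up from Bb4 gives F5.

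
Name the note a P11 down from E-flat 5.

B-flat 3

The eleventh's letter: E down four letter names plus an octave → B.
Moving 17 semitones down from Eb5 (the size of a perfect eleventh) reaches Bb3.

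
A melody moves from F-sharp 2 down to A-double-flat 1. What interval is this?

Descending from F#2 to Abb1 is the same interval as ascending Abb1 to F#2.
A to F spans six letter names (A-B-C-D-E-F): a sixth.
A major sixth would be 9 semitones; Abb1 to F#2 is 11, two semitones wider, so the interval is doubly augmented.

doubly augmented 6th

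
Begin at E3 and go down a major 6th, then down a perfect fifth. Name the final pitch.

C2

E3 down a major sixth → G2 (9 semitones).
A perfect fifth down from G2 is C2.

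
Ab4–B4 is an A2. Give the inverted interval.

diminished seventh

The rule of nine gives the new number: 9 − 2 = 7, so a second becomes a seventh.
The quality also flips — augmented becomes diminished — giving a diminished seventh.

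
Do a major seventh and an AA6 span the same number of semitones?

Both span 11 semitones: a major seventh and a doubly augmented sixth are the same chromatic distance.

Yes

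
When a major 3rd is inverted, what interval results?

Interval numbers invert to sum to nine: 3 + 6 = 9, so a third inverts to a sixth.
The quality also flips — major becomes minor — giving a minor sixth.

m6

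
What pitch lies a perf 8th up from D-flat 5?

An octave keeps the letter name D, an octave up from D.
A perfect octave is 12 semitones; 12 semitones up from Db5 gives Db6.

D-flat 6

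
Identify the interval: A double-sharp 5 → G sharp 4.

Descending from A##5 to G#4 is the same interval as ascending G#4 to A##5.
G to A spans two letter names (G-A), plus an octave — that makes it a ninth of some quality.
G#4 to A##5 spans 15 semitones — one semitone wider than the major ninth (14) — giving an augmented ninth.
(Equivalently, a compound augmented second: an augmented second plus an octave.)

augmented 9th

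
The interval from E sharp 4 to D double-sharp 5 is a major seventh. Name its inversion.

Inverted interval numbers add to nine, so a seventh pairs with a second (7 + 2 = 9).
Quality inverts too: major becomes minor. That makes the inversion a minor second.

minor second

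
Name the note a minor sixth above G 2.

Counting six letter names up from G lands on E.
Moving 8 semitones up from G2 (the size of a minor sixth) reaches Eb3.

E flat 3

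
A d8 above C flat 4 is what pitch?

C double-flat 5

For an octave the letter name doesn't change: still C, an octave up.
A diminished octave is 11 semitones; 11 semitones up from Cb4 gives Cbb5.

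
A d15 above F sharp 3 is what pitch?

F 5

For a fifteenth the letter name doesn't change: still F, two octaves up.
Moving 23 semitones up from F#3 (the size of a diminished fifteenth) reaches F5.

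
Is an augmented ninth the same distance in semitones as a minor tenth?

Both span 15 semitones: an augmented ninth and a minor tenth are the same chromatic distance.

Yes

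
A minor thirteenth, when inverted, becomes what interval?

M3

First reduce the compound minor thirteenth to its simple form, a minor sixth.
The rule of nine gives the new number: 9 − 6 = 3, so a sixth becomes a third.
The quality also flips — minor becomes major — giving a major third.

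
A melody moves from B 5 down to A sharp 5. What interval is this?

Descending from B5 to A#5 is the same interval as ascending A#5 to B5.
A to B spans two letter names (A-B): a second.
A#5 to B5 is 1 semitone, a half step short of the major second (2), so this is minor.

minor 2nd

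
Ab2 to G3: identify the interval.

major 7th

A to G spans seven letter names (A-B-C-D-E-F-G): a seventh.
The major seventh spans 11 semitones, and Ab2 to G3 is exactly 11 semitones — so this is a major seventh.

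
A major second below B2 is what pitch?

A2

Two letter names down from B: A.
A major second is 2 semitones; 2 semitones down from B2 gives A2.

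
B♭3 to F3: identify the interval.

Descending from Bb3 to F3 is the same interval as ascending F3 to Bb3.
F to B spans four letter names (F-G-A-B): a fourth.
The perfect fourth spans 5 semitones, and F3 to Bb3 is exactly 5 semitones — so this is a perfect fourth.

P4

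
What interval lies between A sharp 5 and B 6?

minor 9th

A to B spans two letter names (A-B), plus an octave: a ninth.
A major ninth would be 14 semitones, but A#5 to B6 is 13 — one semitone narrower, making it a minor ninth.
(Equivalently, a compound minor second: a minor second plus an octave.)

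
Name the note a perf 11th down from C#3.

Counting four letter names plus an octave down from C lands on G.
A perfect eleventh is 17 semitones; 17 semitones down from C#3 gives G#1.

G#1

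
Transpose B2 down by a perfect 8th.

B1

The letter stays B (same as the start), shifted an octave down.
A perfect octave spans 12 semitones, so from B2 the target pitch is B1.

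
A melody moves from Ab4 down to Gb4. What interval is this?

Descending from Ab4 to Gb4 is the same interval as ascending Gb4 to Ab4.
G to A spans two letter names (G-A): a second.
Gb4 to Ab4 is 2 semitones, matching the major second exactly, so the quality is major.

M2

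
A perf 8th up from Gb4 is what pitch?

Gb5

An octave keeps the letter name G, an octave up from G.
A perfect octave is 12 semitones; 12 semitones up from Gb4 gives Gb5.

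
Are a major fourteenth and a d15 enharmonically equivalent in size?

A major fourteenth = 23 semitones = a diminished fifteenth; enharmonically equal.

Yes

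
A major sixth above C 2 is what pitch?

A 2

Counting six letter names up from C lands on A.
Moving 9 semitones up from C2 (the size of a major sixth) reaches A2.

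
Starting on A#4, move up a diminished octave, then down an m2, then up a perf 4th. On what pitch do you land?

A diminished octave up from A#4 is A5.
A5 down a minor second → G#5 (1 semitone).
Up a perfect fourth from G#5: C#6 (5 semitones up).

C#6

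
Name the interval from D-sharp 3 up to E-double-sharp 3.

D to E spans two letter names (D-E): a second.
A major second would be 2 semitones; D#3 to E##3 is 3, one semitone wider, so the interval is augmented.

augmented second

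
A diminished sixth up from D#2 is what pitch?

Bb2

Counting six letter names up from D lands on B.
Moving 7 semitones up from D#2 (the size of a diminished sixth) reaches Bb2.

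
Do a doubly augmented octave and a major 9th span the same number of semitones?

A doubly augmented octave spans 14 semitones, and a major ninth also spans 14 semitones — they're enharmonic.

Yes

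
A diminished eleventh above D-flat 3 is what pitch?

Counting four letter names plus an octave up from D lands on G.
A diminished eleventh spans 16 semitones, so from Db3 the target pitch is Gbb4.

G-double-flat 4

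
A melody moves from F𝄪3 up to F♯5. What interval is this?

F to F is the same letter name, plus 2 octaves: a fifteenth.
F##3 to F#5 spans 23 semitones — one semitone narrower than the perfect fifteenth (24) — giving a diminished fifteenth.
(Equivalently, a compound diminished octave: a diminished octave plus an octave.)

d15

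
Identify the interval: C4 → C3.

Descending from C4 to C3 is the same interval as ascending C3 to C4.
C to C is the same letter name, plus an octave, so the interval is some kind of octave.
C3 to C4 is 12 semitones, matching the perfect octave exactly, so the quality is perfect.

perfect octave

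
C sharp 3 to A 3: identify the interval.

C to A spans six letter names (C-D-E-F-G-A), so the interval is some kind of sixth.
At 8 semitones, C#3→A3 falls one short of a major sixth: minor.

m6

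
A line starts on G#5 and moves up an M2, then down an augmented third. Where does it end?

A major second up from G#5 is A#5.
An augmented third down from A#5 is F5.

F5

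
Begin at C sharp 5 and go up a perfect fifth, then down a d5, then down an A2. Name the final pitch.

C#5 up a perfect fifth → G#5 (7 semitones).
A diminished fifth down from G#5 is C##5.
C##5 down an augmented second → B4 (3 semitones).

B 4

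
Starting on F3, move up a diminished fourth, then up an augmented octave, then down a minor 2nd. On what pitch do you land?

A diminished fourth up from F3 is Bbb3.
An augmented octave up from Bbb3 is Bb4.
A minor second down from Bb4 is A4.

A4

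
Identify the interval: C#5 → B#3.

Descending from C#5 to B#3 is the same interval as ascending B#3 to C#5.
B to C spans two letter names (B-C), plus an octave: a ninth.
B#3 to C#5 is 13 semitones, a half step short of the major ninth (14), so this is minor.
(Equivalently, a compound minor second: a minor second plus an octave.)

minor 9th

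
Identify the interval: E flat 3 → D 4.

major seventh

E to D spans seven letter names (E-F-G-A-B-C-D): a seventh.
Counting semitones, Eb3→D4 is 11, which is the major seventh.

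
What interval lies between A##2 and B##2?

A to B spans two letter names (A-B) — that makes it a second of some quality.
The major second spans 2 semitones, and A##2 to B##2 is exactly 2 semitones — so this is a major second.

major 2nd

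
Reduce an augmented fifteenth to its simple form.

Each octave removed subtracts seven from the number: 15 − 7 = 8.
Quality carries through unchanged, so the simple form is an augmented octave.

augmented octave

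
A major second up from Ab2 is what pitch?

Counting two letter names up from A lands on B.
A major second spans 2 semitones, so from Ab2 the target pitch is Bb2.

Bb2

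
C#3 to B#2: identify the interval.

minor second

Descending from C#3 to B#2 is the same interval as ascending B#2 to C#3.
B to C spans two letter names (B-C): a second.
A major second would be 2 semitones, but B#2 to C#3 is 1 — one semitone narrower, making it a minor second.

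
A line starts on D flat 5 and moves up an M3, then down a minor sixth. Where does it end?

A 4

Db5 up a major third → F5 (4 semitones).
A minor sixth down from F5 is A4.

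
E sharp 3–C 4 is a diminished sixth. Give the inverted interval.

augmented third

The rule of nine gives the new number: 9 − 6 = 3, so a sixth becomes a third.
Quality inverts too: diminished becomes augmented. That makes the inversion an augmented third.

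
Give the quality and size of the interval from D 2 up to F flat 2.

D to F spans three letter names (D-E-F), so the interval is some kind of third.
D2 to Fb2 spans 2 semitones — two semitones narrower than the major third (4) — giving a diminished third.

d3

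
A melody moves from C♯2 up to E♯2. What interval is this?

C to E spans three letter names (C-D-E), so the interval is some kind of third.
C#2 to E#2 is 4 semitones, matching the major third exactly, so the quality is major.

major third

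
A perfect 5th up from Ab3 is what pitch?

The fifth takes the letter from A up to E.
Moving 7 semitones up from Ab3 (the size of a perfect fifth) reaches Eb4.

Eb4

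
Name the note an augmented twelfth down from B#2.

Five letters down from B (plus an octave) reaches E.
Moving 20 semitones down from B#2 (the size of an augmented twelfth) reaches E1.

E1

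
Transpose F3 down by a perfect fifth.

Counting five letter names down from F lands on B.
A perfect fifth is 7 semitones; 7 semitones down from F3 gives Bb2.

Bb2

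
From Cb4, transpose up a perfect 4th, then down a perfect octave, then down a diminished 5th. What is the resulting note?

Bb2

Cb4 up a perfect fourth → Fb4 (5 semitones).
Down a perfect octave from Fb4: Fb3 (12 semitones down).
Down a diminished fifth from Fb3: Bb2 (6 semitones down).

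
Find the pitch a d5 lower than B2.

Five letter names down from B: E.
A diminished fifth spans 6 semitones, so from B2 the target pitch is E#2.

E#2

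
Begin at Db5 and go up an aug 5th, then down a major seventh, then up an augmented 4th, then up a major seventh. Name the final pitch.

D#6

An augmented fifth up from Db5 is A5.
A5 down a major seventh → Bb4 (11 semitones).
Bb4 up an augmented fourth → E5 (6 semitones).
A major seventh up from E5 is D#6.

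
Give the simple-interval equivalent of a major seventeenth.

Subtracting seven from the interval number removes an octave: 17 − 14 = 3.
Quality carries through unchanged, so the simple form is a major third.

major 3rd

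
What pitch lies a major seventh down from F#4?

G3

The seventh takes the letter from F down to G.
A major seventh is 11 semitones; 11 semitones down from F#4 gives G3.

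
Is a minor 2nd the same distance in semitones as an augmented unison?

Yes

A minor second = 1 semitone = an augmented unison; enharmonically equal.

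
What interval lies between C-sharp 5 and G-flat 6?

doubly diminished 12th

C to G spans five letter names (C-D-E-F-G), plus an octave — that makes it a twelfth of some quality.
C#5 to Gb6 spans 17 semitones — two semitones narrower than the perfect twelfth (19) — giving a doubly diminished twelfth.
(Equivalently, a compound doubly diminished fifth: a doubly diminished fifth plus an octave.)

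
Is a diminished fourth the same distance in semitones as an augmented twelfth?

No

A diminished fourth is 4 semitones but an augmented twelfth is 20 semitones — different sizes.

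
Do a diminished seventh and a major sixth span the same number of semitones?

Both span 9 semitones: a diminished seventh and a major sixth are the same chromatic distance.

Yes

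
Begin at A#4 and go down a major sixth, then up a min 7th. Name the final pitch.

A major sixth down from A#4 is C#4.
Up a minor seventh from C#4: B4 (10 semitones up).

B4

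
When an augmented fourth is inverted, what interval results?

The rule of nine gives the new number: 9 − 4 = 5, so a fourth becomes a fifth.
Quality inverts too: augmented becomes diminished. That makes the inversion a diminished fifth.

diminished fifth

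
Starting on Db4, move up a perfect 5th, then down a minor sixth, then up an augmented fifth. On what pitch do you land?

Db4 up a perfect fifth → Ab4 (7 semitones).
Ab4 down a minor sixth → C4 (8 semitones).
C4 up an augmented fifth → G#4 (8 semitones).

G#4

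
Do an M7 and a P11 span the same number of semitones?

A major seventh spans 11 semitones; a perfect eleventh spans 17 semitones. They differ by 6.

No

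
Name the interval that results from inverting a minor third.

Interval numbers invert to sum to nine: 3 + 6 = 9, so a third inverts to a sixth.
And minor becomes major under inversion, so we get a major sixth.

M6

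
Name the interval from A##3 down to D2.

doubly augmented twelfth

Descending from A##3 to D2 is the same interval as ascending D2 to A##3.
D to A spans five letter names (D-E-F-G-A), plus an octave: a twelfth.
A perfect twelfth would be 19 semitones; D2 to A##3 is 21, two semitones wider, so the interval is doubly augmented.
(Equivalently, a compound doubly augmented fifth: a doubly augmented fifth plus an octave.)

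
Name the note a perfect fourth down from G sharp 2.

Counting four letter names down from G lands on D.
A perfect fourth is 5 semitones; 5 semitones down from G#2 gives D#2.

D sharp 2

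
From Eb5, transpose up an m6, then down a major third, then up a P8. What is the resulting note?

Up a minor sixth from Eb5: Cb6 (8 semitones up).
Cb6 down a major third → Abb5 (4 semitones).
A perfect octave up from Abb5 is Abb6.

Abb6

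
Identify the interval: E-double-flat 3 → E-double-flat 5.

E to E is the same letter name, plus 2 octaves, so the interval is some kind of fifteenth.
Ebb3 to Ebb5 is 24 semitones, matching the perfect fifteenth exactly, so the quality is perfect.
(Equivalently, a compound perfect octave: a perfect octave plus an octave.)

perfect fifteenth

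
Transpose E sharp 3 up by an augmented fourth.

A double-sharp 3

The fourth takes the letter from E up to A.
An augmented fourth spans 6 semitones, so from E#3 the target pitch is A##3.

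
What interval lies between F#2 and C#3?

F to C spans five letter names (F-G-A-B-C): a fifth.
F#2 to C#3 is 7 semitones, matching the perfect fifth exactly, so the quality is perfect.

perfect fifth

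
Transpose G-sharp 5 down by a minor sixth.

The sixth takes the letter from G down to B.
A minor sixth is 8 semitones; 8 semitones down from G#5 gives B#4.

B-sharp 4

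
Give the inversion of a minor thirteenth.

First reduce the compound minor thirteenth to its simple form, a minor sixth.
Inverted interval numbers add to nine, so a sixth pairs with a third (6 + 3 = 9).
The quality also flips — minor becomes major — giving a major third.

major 3rd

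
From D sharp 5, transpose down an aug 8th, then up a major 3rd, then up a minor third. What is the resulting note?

D#5 down an augmented octave → D4 (13 semitones).
D4 up a major third → F#4 (4 semitones).
F#4 up a minor third → A4 (3 semitones).

A 4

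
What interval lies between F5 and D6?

F to D spans six letter names (F-G-A-B-C-D), so the interval is some kind of sixth.
The major sixth spans 9 semitones, and F5 to D6 is exactly 9 semitones — so this is a major sixth.

major sixth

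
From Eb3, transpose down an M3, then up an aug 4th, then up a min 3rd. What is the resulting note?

Ab3

Down a major third from Eb3: Cb3 (4 semitones down).
Cb3 up an augmented fourth → F3 (6 semitones).
A minor third up from F3 is Ab3.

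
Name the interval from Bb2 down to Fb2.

augmented fourth

Descending from Bb2 to Fb2 is the same interval as ascending Fb2 to Bb2.
F to B spans four letter names (F-G-A-B): a fourth.
Fb2 to Bb2 spans 6 semitones — one semitone wider than the perfect fourth (5) — giving an augmented fourth.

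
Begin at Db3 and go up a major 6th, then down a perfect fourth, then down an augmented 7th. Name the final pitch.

Gbb2

Db3 up a major sixth → Bb3 (9 semitones).
Down a perfect fourth from Bb3: F3 (5 semitones down).
F3 down an augmented seventh → Gbb2 (12 semitones).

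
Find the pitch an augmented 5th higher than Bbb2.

Counting five letter names up from B lands on F.
Moving 8 semitones up from Bbb2 (the size of an augmented fifth) reaches F3.

F3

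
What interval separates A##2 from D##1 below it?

perfect twelfth

Descending from A##2 to D##1 is the same interval as ascending D##1 to A##2.
D to A spans five letter names (D-E-F-G-A), plus an octave: a twelfth.
Counting semitones, D##1→A##2 is 19, which is the perfect twelfth.
(Equivalently, a compound perfect fifth: a perfect fifth plus an octave.)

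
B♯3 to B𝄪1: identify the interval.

Descending from B#3 to B##1 is the same interval as ascending B##1 to B#3.
B to B is the same letter name, plus 2 octaves, so the interval is some kind of fifteenth.
B##1 to B#3 spans 23 semitones — one semitone narrower than the perfect fifteenth (24) — giving a diminished fifteenth.
(Equivalently, a compound diminished octave: a diminished octave plus an octave.)

diminished fifteenth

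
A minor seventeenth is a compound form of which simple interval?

minor 3rd

Take out 2 octaves (14 from the number): 17 − 14 = 3.
Quality carries through unchanged, so the simple form is a minor third.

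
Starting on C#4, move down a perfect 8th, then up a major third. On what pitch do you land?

E#3

C#4 down a perfect octave → C#3 (12 semitones).
C#3 up a major third → E#3 (4 semitones).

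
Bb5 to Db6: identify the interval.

minor 3rd

B to D spans three letter names (B-C-D): a third.
A major third would be 4 semitones, but Bb5 to Db6 is 3 — one semitone narrower, making it a minor third.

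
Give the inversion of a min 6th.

major third

Interval numbers invert to sum to nine: 6 + 3 = 9, so a sixth inverts to a third.
And minor becomes major under inversion, so we get a major third.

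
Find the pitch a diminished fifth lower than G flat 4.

C 4

Counting five letter names down from G lands on C.
Moving 6 semitones down from Gb4 (the size of a diminished fifth) reaches C4.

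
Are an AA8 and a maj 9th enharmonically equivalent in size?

Yes

A doubly augmented octave = 14 semitones = a major ninth; enharmonically equal.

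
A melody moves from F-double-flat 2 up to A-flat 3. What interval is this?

augmented 10th

F to A spans three letter names (F-G-A), plus an octave — that makes it a tenth of some quality.
A major tenth would be 16 semitones; Fbb2 to Ab3 is 17, one semitone wider, so the interval is augmented.
(Equivalently, a compound augmented third: an augmented third plus an octave.)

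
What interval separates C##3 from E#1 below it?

Descending from C##3 to E#1 is the same interval as ascending E#1 to C##3.
E to C spans six letter names (E-F-G-A-B-C), plus an octave, so the interval is some kind of thirteenth.
Counting semitones, E#1→C##3 is 21, which is the major thirteenth.
(Equivalently, a compound major sixth: a major sixth plus an octave.)

M13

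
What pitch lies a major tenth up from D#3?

F##4

Counting three letter names plus an octave up from D lands on F.
A major tenth spans 16 semitones, so from D#3 the target pitch is F##4.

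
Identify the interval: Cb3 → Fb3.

C to F spans four letter names (C-D-E-F) — that makes it a fourth of some quality.
Counting semitones, Cb3→Fb3 is 5, which is the perfect fourth.

perfect fourth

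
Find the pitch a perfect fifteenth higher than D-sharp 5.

D-sharp 7

A fifteenth keeps the letter name D, two octaves up from D.
A perfect fifteenth spans 24 semitones, so from D#5 the target pitch is D#7.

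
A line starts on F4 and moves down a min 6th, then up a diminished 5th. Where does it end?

Eb4

F4 down a minor sixth → A3 (8 semitones).
A3 up a diminished fifth → Eb4 (6 semitones).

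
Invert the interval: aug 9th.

diminished seventh

First reduce the compound augmented ninth to its simple form, an augmented second.
The rule of nine gives the new number: 9 − 2 = 7, so a second becomes a seventh.
And augmented becomes diminished under inversion, so we get a diminished seventh.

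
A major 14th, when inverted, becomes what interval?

First reduce the compound major fourteenth to its simple form, a major seventh.
The rule of nine gives the new number: 9 − 7 = 2, so a seventh becomes a second.
The quality also flips — major becomes minor — giving a minor second.

minor second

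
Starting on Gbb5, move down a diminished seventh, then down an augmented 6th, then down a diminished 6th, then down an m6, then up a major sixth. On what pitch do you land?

E3

Gbb5 down a diminished seventh → Ab4 (9 semitones).
Ab4 down an augmented sixth → Cbb4 (10 semitones).
Cbb4 down a diminished sixth → Eb3 (7 semitones).
Down a minor sixth from Eb3: G2 (8 semitones down).
Up a major sixth from G2: E3 (9 semitones up).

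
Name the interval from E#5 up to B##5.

E to B spans five letter names (E-F-G-A-B) — that makes it a fifth of some quality.
The perfect fifth is 7 semitones; here we have 8, one semitone wider: augmented.

augmented fifth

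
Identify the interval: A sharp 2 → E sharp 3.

A to E spans five letter names (A-B-C-D-E) — that makes it a fifth of some quality.
The perfect fifth spans 7 semitones, and A#2 to E#3 is exactly 7 semitones — so this is a perfect fifth.

perfect 5th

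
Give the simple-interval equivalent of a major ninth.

Each octave removed subtracts seven from the number: 9 − 7 = 2.
So a major ninth is an octave plus a major second. The quality is unchanged.

major 2nd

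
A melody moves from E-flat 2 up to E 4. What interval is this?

E to E is the same letter name, plus 2 octaves — that makes it a fifteenth of some quality.
The perfect fifteenth is 24 semitones; here we have 25, one semitone wider: augmented.
(Equivalently, a compound augmented octave: an augmented octave plus an octave.)

augmented fifteenth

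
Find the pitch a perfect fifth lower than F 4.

B flat 3

The fifth takes the letter from F down to B.
Moving 7 semitones down from F4 (the size of a perfect fifth) reaches Bb3.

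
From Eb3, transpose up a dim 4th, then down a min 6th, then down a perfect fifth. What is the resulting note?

Fb2

Eb3 up a diminished fourth → Abb3 (4 semitones).
Down a minor sixth from Abb3: Cb3 (8 semitones down).
Cb3 down a perfect fifth → Fb2 (7 semitones).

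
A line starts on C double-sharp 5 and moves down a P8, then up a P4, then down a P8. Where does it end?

F double-sharp 3

C##5 down a perfect octave → C##4 (12 semitones).
C##4 up a perfect fourth → F##4 (5 semitones).
A perfect octave down from F##4 is F##3.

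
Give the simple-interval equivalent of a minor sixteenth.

Take out 2 octaves (14 from the number): 16 − 14 = 2.
Quality carries through unchanged, so the simple form is a minor second.

minor 2nd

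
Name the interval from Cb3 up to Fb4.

perfect eleventh

C to F spans four letter names (C-D-E-F), plus an octave, so the interval is some kind of eleventh.
Cb3 to Fb4 is 17 semitones, matching the perfect eleventh exactly, so the quality is perfect.
(Equivalently, a compound perfect fourth: a perfect fourth plus an octave.)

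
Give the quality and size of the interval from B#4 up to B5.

B to B is the same letter name, plus an octave — that makes it an octave of some quality.
B#4 to B5 spans 11 semitones — one semitone narrower than the perfect octave (12) — giving a diminished octave.

diminished 8th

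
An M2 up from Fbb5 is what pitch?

Gbb5

Two letter names up from F: G.
A major second is 2 semitones; 2 semitones up from Fbb5 gives Gbb5.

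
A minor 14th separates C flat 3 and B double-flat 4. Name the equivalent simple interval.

Each octave removed subtracts seven from the number: 14 − 7 = 7.
That makes a minor fourteenth a compound minor seventh — an octave plus a minor seventh.

m7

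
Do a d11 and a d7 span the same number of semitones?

16 semitones (diminished eleventh) vs 9 semitones (diminished seventh): not equal.

No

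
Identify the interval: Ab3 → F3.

Descending from Ab3 to F3 is the same interval as ascending F3 to Ab3.
F to A spans three letter names (F-G-A) — that makes it a third of some quality.
A major third would be 4 semitones, but F3 to Ab3 is 3 — one semitone narrower, making it a minor third.

minor 3rd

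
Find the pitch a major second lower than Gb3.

Fb3

Counting two letter names down from G lands on F.
A major second is 2 semitones; 2 semitones down from Gb3 gives Fb3.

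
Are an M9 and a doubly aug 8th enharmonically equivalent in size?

Both span 14 semitones: a major ninth and a doubly augmented octave are the same chromatic distance.

Yes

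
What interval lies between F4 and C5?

perfect fifth

F to C spans five letter names (F-G-A-B-C), so the interval is some kind of fifth.
The perfect fifth spans 7 semitones, and F4 to C5 is exactly 7 semitones — so this is a perfect fifth.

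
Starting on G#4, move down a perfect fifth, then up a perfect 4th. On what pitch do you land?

F#4

G#4 down a perfect fifth → C#4 (7 semitones).
Up a perfect fourth from C#4: F#4 (5 semitones up).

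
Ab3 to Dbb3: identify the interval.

Descending from Ab3 to Dbb3 is the same interval as ascending Dbb3 to Ab3.
D to A spans five letter names (D-E-F-G-A) — that makes it a fifth of some quality.
A perfect fifth would be 7 semitones; Dbb3 to Ab3 is 8, one semitone wider, so the interval is augmented.

augmented 5th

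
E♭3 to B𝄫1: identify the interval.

Descending from Eb3 to Bbb1 is the same interval as ascending Bbb1 to Eb3.
B to E spans four letter names (B-C-D-E), plus an octave — that makes it an eleventh of some quality.
The perfect eleventh is 17 semitones; here we have 18, one semitone wider: augmented.
(Equivalently, a compound augmented fourth: an augmented fourth plus an octave.)

augmented eleventh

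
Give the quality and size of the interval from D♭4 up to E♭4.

M2

D to E spans two letter names (D-E) — that makes it a second of some quality.
The major second spans 2 semitones, and Db4 to Eb4 is exactly 2 semitones — so this is a major second.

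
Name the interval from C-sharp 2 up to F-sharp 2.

perfect fourth

C to F spans four letter names (C-D-E-F): a fourth.
C#2 to F#2 is 5 semitones, matching the perfect fourth exactly, so the quality is perfect.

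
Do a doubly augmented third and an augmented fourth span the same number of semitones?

Yes

A doubly augmented third = 6 semitones = an augmented fourth; enharmonically equal.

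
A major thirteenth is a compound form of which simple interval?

Take out an octave (7 from the number): 13 − 7 = 6.
That makes a major thirteenth a compound major sixth — an octave plus a major sixth.

major 6th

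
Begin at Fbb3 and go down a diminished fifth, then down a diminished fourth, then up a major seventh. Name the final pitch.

Down a diminished fifth from Fbb3: Bbb2 (6 semitones down).
Down a diminished fourth from Bbb2: F2 (4 semitones down).
Up a major seventh from F2: E3 (11 semitones up).

E3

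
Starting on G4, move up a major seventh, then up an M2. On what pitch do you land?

A major seventh up from G4 is F#5.
F#5 up a major second → G#5 (2 semitones).

G#5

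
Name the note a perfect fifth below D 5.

G 4

Counting five letter names down from D lands on G.
A perfect fifth is 7 semitones; 7 semitones down from D5 gives G4.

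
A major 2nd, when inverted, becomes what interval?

m7

Inverted interval numbers add to nine, so a second pairs with a seventh (2 + 7 = 9).
And major becomes minor under inversion, so we get a minor seventh.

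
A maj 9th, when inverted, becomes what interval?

minor seventh

First reduce the compound major ninth to its simple form, a major second.
Interval numbers invert to sum to nine: 2 + 7 = 9, so a second inverts to a seventh.
Quality inverts too: major becomes minor. That makes the inversion a minor seventh.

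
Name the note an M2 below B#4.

Counting two letter names down from B lands on A.
A major second spans 2 semitones, so from B#4 the target pitch is A#4.

A#4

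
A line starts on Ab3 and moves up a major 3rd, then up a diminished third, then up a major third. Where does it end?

Gb4

Up a major third from Ab3: C4 (4 semitones up).
Up a diminished third from C4: Ebb4 (2 semitones up).
Ebb4 up a major third → Gb4 (4 semitones).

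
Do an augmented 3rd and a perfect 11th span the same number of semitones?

5 semitones (augmented third) vs 17 semitones (perfect eleventh): not equal.

No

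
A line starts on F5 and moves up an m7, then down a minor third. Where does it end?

F5 up a minor seventh → Eb6 (10 semitones).
A minor third down from Eb6 is C6.

C6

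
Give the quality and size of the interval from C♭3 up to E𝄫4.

minor tenth

C to E spans three letter names (C-D-E), plus an octave — that makes it a tenth of some quality.
At 15 semitones, Cb3→Ebb4 falls one short of a major tenth: minor.
(Equivalently, a compound minor third: a minor third plus an octave.)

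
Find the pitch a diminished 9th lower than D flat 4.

Counting two letter names plus an octave down from D lands on C.
A diminished ninth is 12 semitones; 12 semitones down from Db4 gives C#3.

C sharp 3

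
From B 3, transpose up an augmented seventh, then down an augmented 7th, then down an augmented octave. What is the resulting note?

An augmented seventh up from B3 is A##4.
An augmented seventh down from A##4 is B3.
Down an augmented octave from B3: Bb2 (13 semitones down).

B flat 2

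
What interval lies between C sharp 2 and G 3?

C to G spans five letter names (C-D-E-F-G), plus an octave: a twelfth.
A perfect twelfth would be 19 semitones; C#2 to G3 is 18, one semitone narrower, so the interval is diminished.
(Equivalently, a compound diminished fifth: a diminished fifth plus an octave.)

diminished twelfth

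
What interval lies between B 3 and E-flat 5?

B to E spans four letter names (B-C-D-E), plus an octave, so the interval is some kind of eleventh.
A perfect eleventh would be 17 semitones; B3 to Eb5 is 16, one semitone narrower, so the interval is diminished.
(Equivalently, a compound diminished fourth: a diminished fourth plus an octave.)

diminished eleventh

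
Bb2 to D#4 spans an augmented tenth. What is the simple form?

Subtracting seven from the interval number removes an octave: 10 − 7 = 3.
Quality carries through unchanged, so the simple form is an augmented third.

augmented third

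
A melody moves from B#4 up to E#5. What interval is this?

B to E spans four letter names (B-C-D-E): a fourth.
Counting semitones, B#4→E#5 is 5, which is the perfect fourth.

perfect fourth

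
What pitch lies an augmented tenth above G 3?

B sharp 4

Three letters up from G (plus an octave) reaches B.
An augmented tenth is 17 semitones; 17 semitones up from G3 gives B#4.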